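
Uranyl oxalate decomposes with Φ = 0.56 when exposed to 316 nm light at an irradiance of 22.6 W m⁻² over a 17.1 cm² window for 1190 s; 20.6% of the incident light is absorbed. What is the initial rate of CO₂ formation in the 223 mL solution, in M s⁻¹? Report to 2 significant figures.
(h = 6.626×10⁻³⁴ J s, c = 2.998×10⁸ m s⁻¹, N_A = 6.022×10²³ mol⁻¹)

5.3×10⁻⁸ M s⁻¹

Photon energy at 316 nm: hc/λ = (6.626×10⁻³⁴)(2.998×10⁸)/(316×10⁻⁹) = 6.286×10⁻¹⁹ J.
Energy delivered: (22.6 W m⁻²)(17.1×10⁻⁴ m²)(1190 s) = 45.99 J.
Photons incident: 45.99 / 6.286×10⁻¹⁹ = 7.316×10¹⁹, i.e. 7.316×10¹⁹/6.022×10²³ = 1.215×10⁻⁴ mol.
Photons absorbed: 0.206 × 1.215×10⁻⁴ = 2.503×10⁻⁵ mol.
Product formed: 0.56 × 2.503×10⁻⁵ = 1.402×10⁻⁵ mol.
Rate: 1.402×10⁻⁵ mol / (1190 s × 0.223 L) = 5.3×10⁻⁸ M s⁻¹.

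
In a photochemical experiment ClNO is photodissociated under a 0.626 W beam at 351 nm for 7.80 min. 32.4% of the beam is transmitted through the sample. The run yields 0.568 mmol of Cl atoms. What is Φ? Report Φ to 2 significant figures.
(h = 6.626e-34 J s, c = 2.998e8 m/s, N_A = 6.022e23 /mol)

Φ = 0.98

Product: 0.568 mmol = 5.68e-4 mol.
Photon energy at 351 nm: hc/λ = (6.626e-34)(2.998e8)/(351e-9) = 5.659e-19 J.
Energy delivered: (0.626 W)(468 s) = 293.0 J.
Photons incident: 293.0 / 5.659e-19 = 5.178e20, i.e. 5.178e20/6.022e23 = 8.598e-4 mol.
Fraction absorbed: 1 − 32.4/100 = 0.6760.
Photons absorbed: 0.6760 × 8.598e-4 = 5.812e-4 mol.
Φ = 5.68e-4 mol / 5.812e-4 mol photons = 0.98.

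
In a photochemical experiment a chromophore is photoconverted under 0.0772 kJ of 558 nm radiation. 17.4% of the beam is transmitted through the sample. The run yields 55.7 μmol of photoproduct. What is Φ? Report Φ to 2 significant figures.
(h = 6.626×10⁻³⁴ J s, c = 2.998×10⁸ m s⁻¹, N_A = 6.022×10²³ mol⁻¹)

Product: 55.7 μmol = 5.57×10⁻⁵ mol.
Photon energy at 558 nm: hc/λ = (6.626×10⁻³⁴)(2.998×10⁸)/(558×10⁻⁹) = 3.560×10⁻¹⁹ J.
Incident energy: 0.0772 kJ = 77.2 J.
Photons incident: 77.2 / 3.560×10⁻¹⁹ = 2.169×10²⁰, i.e. 2.169×10²⁰/6.022×10²³ = 3.602×10⁻⁴ mol.
Fraction absorbed: 1 − 17.4/100 = 0.8260.
Photons absorbed: 0.8260 × 3.602×10⁻⁴ = 2.975×10⁻⁴ mol.
Φ = 5.57×10⁻⁵ mol / 2.975×10⁻⁴ mol photons = 0.19.

Φ = 0.19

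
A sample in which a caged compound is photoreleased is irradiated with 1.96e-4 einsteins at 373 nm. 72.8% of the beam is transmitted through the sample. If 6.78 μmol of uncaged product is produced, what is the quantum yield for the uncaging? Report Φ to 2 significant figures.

Φ = 0.13

Product: 6.78 μmol = 6.78e-6 mol.
Fraction absorbed: 1 − 72.8/100 = 0.2720.
Photons absorbed: 0.2720 × 1.96e-4 = 5.331e-5 mol.
Φ = 6.78e-6 mol / 5.331e-5 mol photons = 0.13.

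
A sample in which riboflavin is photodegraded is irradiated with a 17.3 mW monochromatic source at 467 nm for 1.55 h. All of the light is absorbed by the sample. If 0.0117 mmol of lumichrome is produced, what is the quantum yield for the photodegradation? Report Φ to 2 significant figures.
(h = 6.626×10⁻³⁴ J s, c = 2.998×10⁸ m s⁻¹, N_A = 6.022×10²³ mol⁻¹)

Φ = 0.031

Product: 0.0117 mmol = 1.17×10⁻⁵ mol.
Photon energy at 467 nm: hc/λ = (6.626×10⁻³⁴)(2.998×10⁸)/(467×10⁻⁹) = 4.254×10⁻¹⁹ J.
Energy delivered: (17.3 mW)(5580 s) = 96.53 J.
Photons incident: 96.53 / 4.254×10⁻¹⁹ = 2.269×10²⁰, i.e. 2.269×10²⁰/6.022×10²³ = 3.768×10⁻⁴ mol.
Φ = 1.17×10⁻⁵ mol / 3.768×10⁻⁴ mol photons = 0.031.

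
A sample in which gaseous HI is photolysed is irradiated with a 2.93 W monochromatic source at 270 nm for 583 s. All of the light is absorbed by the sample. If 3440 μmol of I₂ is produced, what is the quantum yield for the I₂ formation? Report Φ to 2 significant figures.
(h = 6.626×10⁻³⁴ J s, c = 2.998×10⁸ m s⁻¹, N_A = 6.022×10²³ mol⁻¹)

Φ = 0.89

Product: 3440 μmol = 0.00344 mol.
Photon energy at 270 nm: hc/λ = (6.626×10⁻³⁴)(2.998×10⁸)/(270×10⁻⁹) = 7.357×10⁻¹⁹ J.
Energy delivered: (2.93 W)(583 s) = 1708 J.
Photons incident: 1708 / 7.357×10⁻¹⁹ = 2.322×10²¹, i.e. 2.322×10²¹/6.022×10²³ = 0.003856 mol.
Φ = 0.00344 mol / 0.003856 mol photons = 0.89.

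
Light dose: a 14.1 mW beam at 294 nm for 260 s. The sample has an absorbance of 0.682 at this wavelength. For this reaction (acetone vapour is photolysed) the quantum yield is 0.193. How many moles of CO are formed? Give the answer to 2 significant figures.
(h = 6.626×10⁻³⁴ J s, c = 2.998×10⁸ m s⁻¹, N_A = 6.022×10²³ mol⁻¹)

1.4×10⁻⁶ mol

Photon energy at 294 nm: hc/λ = (6.626×10⁻³⁴)(2.998×10⁸)/(294×10⁻⁹) = 6.757×10⁻¹⁹ J.
Energy delivered: (14.1 mW)(260 s) = 3.666 J.
Photons incident: 3.666 / 6.757×10⁻¹⁹ = 5.425×10¹⁸, i.e. 5.425×10¹⁸/6.022×10²³ = 9.009×10⁻⁶ mol.
Fraction absorbed: 1 − 10^(−0.682) = 0.7920.
Photons absorbed: 0.7920 × 9.009×10⁻⁶ = 7.135×10⁻⁶ mol.
Product: Φ × n_abs = 0.193 × 7.135×10⁻⁶ = 1.377×10⁻⁶ mol.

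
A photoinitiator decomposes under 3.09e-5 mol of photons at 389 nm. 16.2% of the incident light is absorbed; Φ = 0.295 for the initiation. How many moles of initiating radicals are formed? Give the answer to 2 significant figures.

Photons absorbed: 0.162 × 3.09e-5 = 5.006e-6 mol.
Product: Φ × n_abs = 0.295 × 5.006e-6 = 1.477e-6 mol.

1.5e-6 mol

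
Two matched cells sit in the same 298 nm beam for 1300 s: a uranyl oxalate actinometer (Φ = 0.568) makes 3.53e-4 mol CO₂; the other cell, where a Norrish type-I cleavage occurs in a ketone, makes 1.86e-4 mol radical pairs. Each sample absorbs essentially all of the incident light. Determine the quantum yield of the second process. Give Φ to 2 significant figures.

Φ = 0.30

Photons absorbed by the actinometer: 3.53e-4 / 0.568 = 6.215e-4 mol.
Φ(unknown) = 1.86e-4 / 6.215e-4 = 0.30.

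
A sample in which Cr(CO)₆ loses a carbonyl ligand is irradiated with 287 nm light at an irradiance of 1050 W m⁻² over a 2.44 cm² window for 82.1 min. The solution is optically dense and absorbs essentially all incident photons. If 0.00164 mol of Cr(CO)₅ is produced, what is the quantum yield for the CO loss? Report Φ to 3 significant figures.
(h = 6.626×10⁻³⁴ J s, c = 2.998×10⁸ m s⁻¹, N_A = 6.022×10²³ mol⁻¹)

Φ = 0.542

Photon energy at 287 nm: hc/λ = (6.626×10⁻³⁴)(2.998×10⁸)/(287×10⁻⁹) = 6.922×10⁻¹⁹ J.
Energy delivered: (1050 W m⁻²)(2.44×10⁻⁴ m²)(4926 s) = 1262 J.
Photons incident: 1262 / 6.922×10⁻¹⁹ = 1.823×10²¹, i.e. 1.823×10²¹/6.022×10²³ = 0.003027 mol.
Φ = 0.00164 mol / 0.003027 mol photons = 0.542.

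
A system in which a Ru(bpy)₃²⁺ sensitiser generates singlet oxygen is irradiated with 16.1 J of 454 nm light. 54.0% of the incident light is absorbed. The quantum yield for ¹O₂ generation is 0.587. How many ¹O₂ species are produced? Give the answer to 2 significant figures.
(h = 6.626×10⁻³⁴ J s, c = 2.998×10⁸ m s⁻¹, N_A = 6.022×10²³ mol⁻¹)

1.2×10¹⁹ species

Photon energy at 454 nm: hc/λ = (6.626×10⁻³⁴)(2.998×10⁸)/(454×10⁻⁹) = 4.375×10⁻¹⁹ J.
Photons incident: 16.1 / 4.375×10⁻¹⁹ = 3.680×10¹⁹, i.e. 3.680×10¹⁹/6.022×10²³ = 6.111×10⁻⁵ mol.
Photons absorbed: 0.540 × 6.111×10⁻⁵ = 3.300×10⁻⁵ mol.
Product: Φ × n_abs = 0.587 × 3.300×10⁻⁵ = 1.937×10⁻⁵ mol.
As a count: 1.937×10⁻⁵ × 6.022×10²³ = 1.2×10¹⁹.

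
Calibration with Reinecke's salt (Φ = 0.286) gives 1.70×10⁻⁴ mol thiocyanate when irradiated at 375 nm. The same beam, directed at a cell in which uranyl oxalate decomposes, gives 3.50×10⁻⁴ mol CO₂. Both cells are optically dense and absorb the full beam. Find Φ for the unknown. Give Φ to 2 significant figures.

Photons absorbed by the actinometer: 1.70×10⁻⁴ / 0.286 = 5.944×10⁻⁴ mol.
Φ(unknown) = 3.50×10⁻⁴ / 5.944×10⁻⁴ = 0.59.

Φ = 0.59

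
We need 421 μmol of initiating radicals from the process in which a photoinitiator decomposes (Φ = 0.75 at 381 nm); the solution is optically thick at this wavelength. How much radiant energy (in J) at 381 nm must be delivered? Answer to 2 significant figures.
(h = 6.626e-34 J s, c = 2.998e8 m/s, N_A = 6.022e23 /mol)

180 J

Product: 421 μmol = 4.21e-4 mol.
Photons that must be absorbed: 4.21e-4 / 0.75 = 5.613e-4 mol.
Photon energy: hc/λ = 5.214e-19 J; per mole, 3.140e5 J mol⁻¹.
Energy required: 5.613e-4 × 3.140e5 = 180 J.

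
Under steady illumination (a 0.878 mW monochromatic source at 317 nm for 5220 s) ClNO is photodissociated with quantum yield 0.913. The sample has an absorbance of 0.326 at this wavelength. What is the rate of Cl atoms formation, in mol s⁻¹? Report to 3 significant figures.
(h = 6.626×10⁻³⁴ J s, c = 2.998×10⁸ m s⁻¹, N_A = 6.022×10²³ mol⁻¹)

1.12×10⁻⁹ mol s⁻¹

Photon energy at 317 nm: hc/λ = (6.626×10⁻³⁴)(2.998×10⁸)/(317×10⁻⁹) = 6.266×10⁻¹⁹ J.
Energy delivered: (0.878 mW)(5220 s) = 4.583 J.
Photons incident: 4.583 / 6.266×10⁻¹⁹ = 7.314×10¹⁸, i.e. 7.314×10¹⁸/6.022×10²³ = 1.215×10⁻⁵ mol.
Fraction absorbed: 1 − 10^(−0.326) = 0.5279.
Photons absorbed: 0.5279 × 1.215×10⁻⁵ = 6.414×10⁻⁶ mol.
Product formed: 0.913 × 6.414×10⁻⁶ = 5.856×10⁻⁶ mol.
Rate: 5.856×10⁻⁶ / 5220 s = 1.12×10⁻⁹ mol s⁻¹.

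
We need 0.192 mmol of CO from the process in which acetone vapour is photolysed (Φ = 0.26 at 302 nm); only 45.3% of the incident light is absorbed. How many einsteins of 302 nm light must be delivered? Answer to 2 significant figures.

Product: 0.192 mmol = 1.92×10⁻⁴ mol.
Photons that must be absorbed: 1.92×10⁻⁴ / 0.26 = 7.385×10⁻⁴ mol.
Incident photons needed: 7.385×10⁻⁴ / 0.453 = 0.001630 mol.

0.0016 einstein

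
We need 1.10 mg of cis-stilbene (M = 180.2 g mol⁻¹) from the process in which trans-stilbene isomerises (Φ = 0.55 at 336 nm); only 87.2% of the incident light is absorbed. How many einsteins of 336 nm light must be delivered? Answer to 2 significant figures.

Product: 1.10 mg / 180.2 g mol⁻¹ = 6.104×10⁻⁶ mol.
Photons that must be absorbed: 6.104×10⁻⁶ / 0.55 = 1.110×10⁻⁵ mol.
Incident photons needed: 1.110×10⁻⁵ / 0.872 = 1.273×10⁻⁵ mol.

1.3×10⁻⁵ einstein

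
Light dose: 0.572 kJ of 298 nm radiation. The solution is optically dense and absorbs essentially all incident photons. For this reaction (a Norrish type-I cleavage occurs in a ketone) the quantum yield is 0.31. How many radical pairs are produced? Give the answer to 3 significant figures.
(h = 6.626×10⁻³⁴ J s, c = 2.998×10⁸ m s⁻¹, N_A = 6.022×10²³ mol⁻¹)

Photon energy at 298 nm: hc/λ = (6.626×10⁻³⁴)(2.998×10⁸)/(298×10⁻⁹) = 6.666×10⁻¹⁹ J.
Incident energy: 0.572 kJ = 572 J.
Photons incident: 572 / 6.666×10⁻¹⁹ = 8.581×10²⁰, i.e. 8.581×10²⁰/6.022×10²³ = 0.001425 mol.
Product: Φ × n_abs = 0.31 × 0.001425 = 4.418×10⁻⁴ mol.
As a count: 4.418×10⁻⁴ × 6.022×10²³ = 2.66×10²⁰.

2.66×10²⁰ radical pairs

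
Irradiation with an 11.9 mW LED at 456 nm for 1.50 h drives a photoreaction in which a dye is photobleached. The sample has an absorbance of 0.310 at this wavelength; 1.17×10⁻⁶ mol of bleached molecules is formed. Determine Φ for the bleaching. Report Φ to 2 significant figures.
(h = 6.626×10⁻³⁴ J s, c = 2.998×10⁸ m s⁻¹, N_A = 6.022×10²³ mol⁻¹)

Φ = 0.0094

Photon energy at 456 nm: hc/λ = (6.626×10⁻³⁴)(2.998×10⁸)/(456×10⁻⁹) = 4.356×10⁻¹⁹ J.
Energy delivered: (11.9 mW)(5400 s) = 64.26 J.
Photons incident: 64.26 / 4.356×10⁻¹⁹ = 1.475×10²⁰, i.e. 1.475×10²⁰/6.022×10²³ = 2.449×10⁻⁴ mol.
Fraction absorbed: 1 − 10^(−0.310) = 0.5102.
Photons absorbed: 0.5102 × 2.449×10⁻⁴ = 1.249×10⁻⁴ mol.
Φ = 1.17×10⁻⁶ mol / 1.249×10⁻⁴ mol photons = 0.0094.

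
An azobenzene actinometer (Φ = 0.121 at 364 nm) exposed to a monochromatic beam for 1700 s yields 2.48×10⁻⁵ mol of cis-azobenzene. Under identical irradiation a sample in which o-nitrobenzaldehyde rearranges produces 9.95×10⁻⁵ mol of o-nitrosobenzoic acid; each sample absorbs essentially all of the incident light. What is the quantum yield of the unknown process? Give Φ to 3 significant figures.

Photons absorbed by the actinometer: 2.48×10⁻⁵ / 0.121 = 2.050×10⁻⁴ mol.
Φ(unknown) = 9.95×10⁻⁵ / 2.050×10⁻⁴ = 0.485.

Φ = 0.485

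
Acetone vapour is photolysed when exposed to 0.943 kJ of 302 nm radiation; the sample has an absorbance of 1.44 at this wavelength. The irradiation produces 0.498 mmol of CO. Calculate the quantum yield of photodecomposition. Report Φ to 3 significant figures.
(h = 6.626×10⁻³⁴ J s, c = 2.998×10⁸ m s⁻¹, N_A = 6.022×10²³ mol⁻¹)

Φ = 0.217

Product: 0.498 mmol = 4.98×10⁻⁴ mol.
Photon energy at 302 nm: hc/λ = (6.626×10⁻³⁴)(2.998×10⁸)/(302×10⁻⁹) = 6.578×10⁻¹⁹ J.
Incident energy: 0.943 kJ = 943 J.
Photons incident: 943 / 6.578×10⁻¹⁹ = 1.434×10²¹, i.e. 1.434×10²¹/6.022×10²³ = 0.002381 mol.
Fraction absorbed: 1 − 10^(−1.44) = 0.9637.
Photons absorbed: 0.9637 × 0.002381 = 0.002295 mol.
Φ = 4.98×10⁻⁴ mol / 0.002295 mol photons = 0.217.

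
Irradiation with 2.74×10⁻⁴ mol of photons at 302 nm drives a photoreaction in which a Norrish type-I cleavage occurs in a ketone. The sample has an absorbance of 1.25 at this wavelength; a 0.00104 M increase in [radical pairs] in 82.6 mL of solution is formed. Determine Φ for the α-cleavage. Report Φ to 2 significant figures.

Product: (0.00104 M)(0.0826 L) = 8.590×10⁻⁵ mol.
Fraction absorbed: 1 − 10^(−1.25) = 0.9438.
Photons absorbed: 0.9438 × 2.74×10⁻⁴ = 2.586×10⁻⁴ mol.
Φ = 8.590×10⁻⁵ mol / 2.586×10⁻⁴ mol photons = 0.33.

Φ = 0.33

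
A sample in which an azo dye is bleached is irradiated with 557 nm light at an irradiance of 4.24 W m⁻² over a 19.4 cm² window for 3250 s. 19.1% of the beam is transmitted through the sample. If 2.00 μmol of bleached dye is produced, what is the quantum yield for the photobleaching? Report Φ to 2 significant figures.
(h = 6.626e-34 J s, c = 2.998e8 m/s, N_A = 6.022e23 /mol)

Product: 2.00 μmol = 2.00e-6 mol.
Photon energy at 557 nm: hc/λ = (6.626e-34)(2.998e8)/(557e-9) = 3.566e-19 J.
Energy delivered: (4.24 W m⁻²)(19.4e-4 m²)(3250 s) = 26.73 J.
Photons incident: 26.73 / 3.566e-19 = 7.496e19, i.e. 7.496e19/6.022e23 = 1.245e-4 mol.
Fraction absorbed: 1 − 19.1/100 = 0.8090.
Photons absorbed: 0.8090 × 1.245e-4 = 1.007e-4 mol.
Φ = 2.00e-6 mol / 1.007e-4 mol photons = 0.020.

Φ = 0.020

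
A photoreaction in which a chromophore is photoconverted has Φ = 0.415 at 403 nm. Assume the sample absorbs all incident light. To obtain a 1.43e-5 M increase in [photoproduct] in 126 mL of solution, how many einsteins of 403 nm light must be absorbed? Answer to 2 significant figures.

4.3e-6 einstein

Product: (1.43e-5 M)(0.126 L) = 1.802e-6 mol.
Photons that must be absorbed: 1.802e-6 / 0.415 = 4.342e-6 mol.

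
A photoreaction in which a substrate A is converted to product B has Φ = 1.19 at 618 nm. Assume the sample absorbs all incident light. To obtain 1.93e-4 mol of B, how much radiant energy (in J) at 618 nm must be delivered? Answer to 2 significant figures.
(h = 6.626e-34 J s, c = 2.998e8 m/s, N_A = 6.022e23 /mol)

31 J

Photons that must be absorbed: 1.93e-4 / 1.19 = 1.622e-4 mol.
Photon energy: hc/λ = 3.214e-19 J; per mole, 1.935e5 J mol⁻¹.
Energy required: 1.622e-4 × 1.935e5 = 31 J.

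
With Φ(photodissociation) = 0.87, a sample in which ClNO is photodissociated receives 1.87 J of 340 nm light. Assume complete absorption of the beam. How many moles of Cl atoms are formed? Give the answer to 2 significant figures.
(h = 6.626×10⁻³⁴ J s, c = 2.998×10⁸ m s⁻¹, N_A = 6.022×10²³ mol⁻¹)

Photon energy at 340 nm: hc/λ = (6.626×10⁻³⁴)(2.998×10⁸)/(340×10⁻⁹) = 5.843×10⁻¹⁹ J.
Photons incident: 1.87 / 5.843×10⁻¹⁹ = 3.200×10¹⁸, i.e. 3.200×10¹⁸/6.022×10²³ = 5.314×10⁻⁶ mol.
Product: Φ × n_abs = 0.87 × 5.314×10⁻⁶ = 4.623×10⁻⁶ mol.

4.6×10⁻⁶ mol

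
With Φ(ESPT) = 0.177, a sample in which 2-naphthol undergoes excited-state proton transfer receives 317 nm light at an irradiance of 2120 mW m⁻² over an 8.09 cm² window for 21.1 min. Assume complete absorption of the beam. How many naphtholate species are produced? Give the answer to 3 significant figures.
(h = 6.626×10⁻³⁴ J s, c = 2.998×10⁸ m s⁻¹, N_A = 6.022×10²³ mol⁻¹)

6.13×10¹⁷ species

Photon energy at 317 nm: hc/λ = (6.626×10⁻³⁴)(2.998×10⁸)/(317×10⁻⁹) = 6.266×10⁻¹⁹ J.
Energy delivered: (2120 mW m⁻²)(8.09×10⁻⁴ m²)(1266 s) = 2.171 J.
Photons incident: 2.171 / 6.266×10⁻¹⁹ = 3.465×10¹⁸, i.e. 3.465×10¹⁸/6.022×10²³ = 5.754×10⁻⁶ mol.
Product: Φ × n_abs = 0.177 × 5.754×10⁻⁶ = 1.018×10⁻⁶ mol.
As a count: 1.018×10⁻⁶ × 6.022×10²³ = 6.13×10¹⁷.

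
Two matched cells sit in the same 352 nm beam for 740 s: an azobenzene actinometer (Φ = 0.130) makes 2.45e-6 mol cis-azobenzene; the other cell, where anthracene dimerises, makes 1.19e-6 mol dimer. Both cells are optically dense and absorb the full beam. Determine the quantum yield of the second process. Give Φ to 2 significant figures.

Φ = 0.063

Photons absorbed by the actinometer: 2.45e-6 / 0.130 = 1.885e-5 mol.
Φ(unknown) = 1.19e-6 / 1.885e-5 = 0.063.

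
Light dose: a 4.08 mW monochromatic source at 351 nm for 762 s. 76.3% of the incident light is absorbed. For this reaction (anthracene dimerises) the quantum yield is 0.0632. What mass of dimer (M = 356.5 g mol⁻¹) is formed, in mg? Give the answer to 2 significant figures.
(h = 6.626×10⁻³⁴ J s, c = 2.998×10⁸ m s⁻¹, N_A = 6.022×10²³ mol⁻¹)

0.16 mg

Photon energy at 351 nm: hc/λ = (6.626×10⁻³⁴)(2.998×10⁸)/(351×10⁻⁹) = 5.659×10⁻¹⁹ J.
Energy delivered: (4.08 mW)(762 s) = 3.109 J.
Photons incident: 3.109 / 5.659×10⁻¹⁹ = 5.494×10¹⁸, i.e. 5.494×10¹⁸/6.022×10²³ = 9.123×10⁻⁶ mol.
Photons absorbed: 0.763 × 9.123×10⁻⁶ = 6.961×10⁻⁶ mol.
Product: Φ × n_abs = 0.0632 × 6.961×10⁻⁶ = 4.399×10⁻⁷ mol.
Mass: 4.399×10⁻⁷ × 356.5 = 1.568×10⁻⁴ g = 0.16 mg.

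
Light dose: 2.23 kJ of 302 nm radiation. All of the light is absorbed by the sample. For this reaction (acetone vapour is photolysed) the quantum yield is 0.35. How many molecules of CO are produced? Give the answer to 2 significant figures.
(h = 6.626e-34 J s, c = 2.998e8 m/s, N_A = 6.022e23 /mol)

1.2e21 molecules

Photon energy at 302 nm: hc/λ = (6.626e-34)(2.998e8)/(302e-9) = 6.578e-19 J.
Incident energy: 2.23 kJ = 2230 J.
Photons incident: 2230 / 6.578e-19 = 3.390e21, i.e. 3.390e21/6.022e23 = 0.005629 mol.
Product: Φ × n_abs = 0.35 × 0.005629 = 0.001970 mol.
As a count: 0.001970 × 6.022e23 = 1.2e21.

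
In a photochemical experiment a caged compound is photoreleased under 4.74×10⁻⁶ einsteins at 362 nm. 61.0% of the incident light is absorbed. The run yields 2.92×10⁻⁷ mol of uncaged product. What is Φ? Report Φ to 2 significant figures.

Photons absorbed: 0.610 × 4.74×10⁻⁶ = 2.891×10⁻⁶ mol.
Φ = 2.92×10⁻⁷ mol / 2.891×10⁻⁶ mol photons = 0.10.

Φ = 0.10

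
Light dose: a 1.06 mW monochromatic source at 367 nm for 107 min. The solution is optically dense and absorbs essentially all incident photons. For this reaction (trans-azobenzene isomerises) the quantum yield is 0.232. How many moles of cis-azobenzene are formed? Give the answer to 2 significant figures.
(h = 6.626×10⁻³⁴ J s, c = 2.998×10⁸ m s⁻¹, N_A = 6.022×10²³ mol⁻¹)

Photon energy at 367 nm: hc/λ = (6.626×10⁻³⁴)(2.998×10⁸)/(367×10⁻⁹) = 5.413×10⁻¹⁹ J.
Energy delivered: (1.06 mW)(6420 s) = 6.805 J.
Photons incident: 6.805 / 5.413×10⁻¹⁹ = 1.257×10¹⁹, i.e. 1.257×10¹⁹/6.022×10²³ = 2.087×10⁻⁵ mol.
Product: Φ × n_abs = 0.232 × 2.087×10⁻⁵ = 4.842×10⁻⁶ mol.

4.8×10⁻⁶ mol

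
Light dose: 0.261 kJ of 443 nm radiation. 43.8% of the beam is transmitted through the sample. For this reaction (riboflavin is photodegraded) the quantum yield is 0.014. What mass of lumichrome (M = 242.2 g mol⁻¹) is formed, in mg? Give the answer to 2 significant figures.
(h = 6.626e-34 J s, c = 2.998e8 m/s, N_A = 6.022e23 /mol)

Photon energy at 443 nm: hc/λ = (6.626e-34)(2.998e8)/(443e-9) = 4.484e-19 J.
Incident energy: 0.261 kJ = 261 J.
Photons incident: 261 / 4.484e-19 = 5.821e20, i.e. 5.821e20/6.022e23 = 9.666e-4 mol.
Fraction absorbed: 1 − 43.8/100 = 0.5620.
Photons absorbed: 0.5620 × 9.666e-4 = 5.432e-4 mol.
Product: Φ × n_abs = 0.014 × 5.432e-4 = 7.605e-6 mol.
Mass: 7.605e-6 × 242.2 = 0.001842 g = 1.8 mg.

1.8 mg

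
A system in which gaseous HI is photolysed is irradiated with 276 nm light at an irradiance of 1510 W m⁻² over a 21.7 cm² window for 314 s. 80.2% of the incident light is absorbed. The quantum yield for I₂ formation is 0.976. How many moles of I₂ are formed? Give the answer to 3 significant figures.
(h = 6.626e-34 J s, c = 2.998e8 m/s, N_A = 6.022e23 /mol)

Photon energy at 276 nm: hc/λ = (6.626e-34)(2.998e8)/(276e-9) = 7.197e-19 J.
Energy delivered: (1510 W m⁻²)(21.7e-4 m²)(314 s) = 1029 J.
Photons incident: 1029 / 7.197e-19 = 1.430e21, i.e. 1.430e21/6.022e23 = 0.002375 mol.
Photons absorbed: 0.802 × 0.002375 = 0.001905 mol.
Product: Φ × n_abs = 0.976 × 0.001905 = 0.001859 mol.

0.00186 mol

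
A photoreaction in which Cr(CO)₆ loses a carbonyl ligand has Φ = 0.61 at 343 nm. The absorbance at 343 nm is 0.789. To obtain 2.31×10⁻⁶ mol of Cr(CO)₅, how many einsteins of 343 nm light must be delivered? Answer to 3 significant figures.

4.52×10⁻⁶ einstein

Photons that must be absorbed: 2.31×10⁻⁶ / 0.61 = 3.787×10⁻⁶ mol.
Fraction absorbed: 1 − 10^(−0.789) = 0.8374.
Incident photons needed: 3.787×10⁻⁶ / 0.8374 = 4.522×10⁻⁶ mol.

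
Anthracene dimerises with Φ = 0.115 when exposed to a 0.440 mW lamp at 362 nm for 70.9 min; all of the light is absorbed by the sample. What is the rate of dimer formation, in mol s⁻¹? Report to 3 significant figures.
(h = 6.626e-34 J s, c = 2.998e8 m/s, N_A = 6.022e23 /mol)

Photon energy at 362 nm: hc/λ = (6.626e-34)(2.998e8)/(362e-9) = 5.487e-19 J.
Energy delivered: (0.440 mW)(4254 s) = 1.872 J.
Photons incident: 1.872 / 5.487e-19 = 3.412e18, i.e. 3.412e18/6.022e23 = 5.666e-6 mol.
Product formed: 0.115 × 5.666e-6 = 6.516e-7 mol.
Rate: 6.516e-7 / 4254 s = 1.53e-10 mol s⁻¹.

1.53e-10 mol s⁻¹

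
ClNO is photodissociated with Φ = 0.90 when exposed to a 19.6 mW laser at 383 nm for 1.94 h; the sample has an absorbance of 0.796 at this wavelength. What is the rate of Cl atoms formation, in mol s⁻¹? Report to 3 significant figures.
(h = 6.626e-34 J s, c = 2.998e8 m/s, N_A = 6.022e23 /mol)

4.74e-8 mol s⁻¹

Photon energy at 383 nm: hc/λ = (6.626e-34)(2.998e8)/(383e-9) = 5.187e-19 J.
Energy delivered: (19.6 mW)(6984 s) = 136.9 J.
Photons incident: 136.9 / 5.187e-19 = 2.639e20, i.e. 2.639e20/6.022e23 = 4.382e-4 mol.
Fraction absorbed: 1 − 10^(−0.796) = 0.8400.
Photons absorbed: 0.8400 × 4.382e-4 = 3.681e-4 mol.
Product formed: 0.90 × 3.681e-4 = 3.313e-4 mol.
Rate: 3.313e-4 / 6984 s = 4.74e-8 mol s⁻¹.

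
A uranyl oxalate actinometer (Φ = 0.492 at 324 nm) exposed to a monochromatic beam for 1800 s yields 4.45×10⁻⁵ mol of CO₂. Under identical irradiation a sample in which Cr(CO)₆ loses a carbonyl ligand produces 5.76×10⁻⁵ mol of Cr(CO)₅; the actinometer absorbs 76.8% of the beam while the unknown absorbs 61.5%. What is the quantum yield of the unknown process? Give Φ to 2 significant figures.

Photons absorbed by the actinometer: 4.45×10⁻⁵ / 0.492 = 9.045×10⁻⁵ mol.
Incident flux: 9.045×10⁻⁵ / 0.768 = 1.178×10⁻⁴ einstein.
Absorbed by unknown: 0.615 × 1.178×10⁻⁴ = 7.245×10⁻⁵ mol.
Φ(unknown) = 5.76×10⁻⁵ / 7.245×10⁻⁵ = 0.80.

Φ = 0.80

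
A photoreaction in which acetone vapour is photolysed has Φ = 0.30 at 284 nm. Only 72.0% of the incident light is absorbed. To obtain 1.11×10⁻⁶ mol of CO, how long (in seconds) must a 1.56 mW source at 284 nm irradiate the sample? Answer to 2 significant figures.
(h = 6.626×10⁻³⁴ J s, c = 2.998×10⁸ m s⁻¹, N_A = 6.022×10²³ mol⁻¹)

t ≈ 1400 s

Photons that must be absorbed: 1.11×10⁻⁶ / 0.30 = 3.700×10⁻⁶ mol.
Incident photons needed: 3.700×10⁻⁶ / 0.720 = 5.139×10⁻⁶ mol.
Photon energy: hc/λ = 6.995×10⁻¹⁹ J; per mole, 4.212×10⁵ J mol⁻¹.
Energy required: 5.139×10⁻⁶ × 4.212×10⁵ = 2.165 J.
Time: 2.165 J / 0.00156 W = 1400 s.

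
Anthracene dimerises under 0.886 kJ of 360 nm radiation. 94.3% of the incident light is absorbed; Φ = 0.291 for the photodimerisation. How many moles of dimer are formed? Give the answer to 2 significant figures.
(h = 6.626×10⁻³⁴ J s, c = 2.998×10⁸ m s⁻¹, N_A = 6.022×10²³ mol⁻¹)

7.3×10⁻⁴ mol

Photon energy at 360 nm: hc/λ = (6.626×10⁻³⁴)(2.998×10⁸)/(360×10⁻⁹) = 5.518×10⁻¹⁹ J.
Incident energy: 0.886 kJ = 886 J.
Photons incident: 886 / 5.518×10⁻¹⁹ = 1.606×10²¹, i.e. 1.606×10²¹/6.022×10²³ = 0.002667 mol.
Photons absorbed: 0.943 × 0.002667 = 0.002515 mol.
Product: Φ × n_abs = 0.291 × 0.002515 = 7.319×10⁻⁴ mol.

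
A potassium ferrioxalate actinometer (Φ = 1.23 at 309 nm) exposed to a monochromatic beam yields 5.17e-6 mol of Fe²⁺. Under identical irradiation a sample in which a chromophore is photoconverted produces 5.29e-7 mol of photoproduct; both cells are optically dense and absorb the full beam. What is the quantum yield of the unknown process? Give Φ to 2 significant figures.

Φ = 0.13

Photons absorbed by the actinometer: 5.17e-6 / 1.23 = 4.203e-6 mol.
Φ(unknown) = 5.29e-7 / 4.203e-6 = 0.13.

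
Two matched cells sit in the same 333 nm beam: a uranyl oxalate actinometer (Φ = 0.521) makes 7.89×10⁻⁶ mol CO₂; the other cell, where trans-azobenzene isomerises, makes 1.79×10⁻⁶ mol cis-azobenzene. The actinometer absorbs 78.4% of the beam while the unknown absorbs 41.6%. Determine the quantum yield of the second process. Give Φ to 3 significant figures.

Photons absorbed by the actinometer: 7.89×10⁻⁶ / 0.521 = 1.514×10⁻⁵ mol.
Incident flux: 1.514×10⁻⁵ / 0.784 = 1.931×10⁻⁵ einstein.
Absorbed by unknown: 0.416 × 1.931×10⁻⁵ = 8.033×10⁻⁶ mol.
Φ(unknown) = 1.79×10⁻⁶ / 8.033×10⁻⁶ = 0.223.

Φ = 0.223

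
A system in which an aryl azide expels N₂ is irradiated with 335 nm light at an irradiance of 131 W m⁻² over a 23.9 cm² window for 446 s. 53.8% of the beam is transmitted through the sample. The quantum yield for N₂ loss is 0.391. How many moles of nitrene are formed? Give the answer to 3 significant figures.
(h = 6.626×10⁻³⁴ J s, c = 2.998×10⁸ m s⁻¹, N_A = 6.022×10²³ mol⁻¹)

7.06×10⁻⁵ mol

Photon energy at 335 nm: hc/λ = (6.626×10⁻³⁴)(2.998×10⁸)/(335×10⁻⁹) = 5.930×10⁻¹⁹ J.
Energy delivered: (131 W m⁻²)(23.9×10⁻⁴ m²)(446 s) = 139.6 J.
Photons incident: 139.6 / 5.930×10⁻¹⁹ = 2.354×10²⁰, i.e. 2.354×10²⁰/6.022×10²³ = 3.909×10⁻⁴ mol.
Fraction absorbed: 1 − 53.8/100 = 0.4620.
Photons absorbed: 0.4620 × 3.909×10⁻⁴ = 1.806×10⁻⁴ mol.
Product: Φ × n_abs = 0.391 × 1.806×10⁻⁴ = 7.061×10⁻⁵ mol.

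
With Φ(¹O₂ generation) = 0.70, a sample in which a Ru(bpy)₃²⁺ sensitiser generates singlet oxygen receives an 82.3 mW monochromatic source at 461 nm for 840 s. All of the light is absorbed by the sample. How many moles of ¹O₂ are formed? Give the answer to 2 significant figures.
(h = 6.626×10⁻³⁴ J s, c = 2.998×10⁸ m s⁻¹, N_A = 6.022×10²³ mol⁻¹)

1.9×10⁻⁴ mol

Photon energy at 461 nm: hc/λ = (6.626×10⁻³⁴)(2.998×10⁸)/(461×10⁻⁹) = 4.309×10⁻¹⁹ J.
Energy delivered: (82.3 mW)(840 s) = 69.13 J.
Photons incident: 69.13 / 4.309×10⁻¹⁹ = 1.604×10²⁰, i.e. 1.604×10²⁰/6.022×10²³ = 2.664×10⁻⁴ mol.
Product: Φ × n_abs = 0.70 × 2.664×10⁻⁴ = 1.865×10⁻⁴ mol.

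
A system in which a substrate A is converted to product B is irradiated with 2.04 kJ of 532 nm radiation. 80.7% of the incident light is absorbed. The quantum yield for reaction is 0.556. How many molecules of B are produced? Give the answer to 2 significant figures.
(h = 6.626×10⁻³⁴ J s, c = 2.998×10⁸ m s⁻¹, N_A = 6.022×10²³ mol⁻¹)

2.5×10²¹ molecules

Photon energy at 532 nm: hc/λ = (6.626×10⁻³⁴)(2.998×10⁸)/(532×10⁻⁹) = 3.734×10⁻¹⁹ J.
Incident energy: 2.04 kJ = 2040 J.
Photons incident: 2040 / 3.734×10⁻¹⁹ = 5.463×10²¹, i.e. 5.463×10²¹/6.022×10²³ = 0.009072 mol.
Photons absorbed: 0.807 × 0.009072 = 0.007321 mol.
Product: Φ × n_abs = 0.556 × 0.007321 = 0.004070 mol.
As a count: 0.004070 × 6.022×10²³ = 2.5×10²¹.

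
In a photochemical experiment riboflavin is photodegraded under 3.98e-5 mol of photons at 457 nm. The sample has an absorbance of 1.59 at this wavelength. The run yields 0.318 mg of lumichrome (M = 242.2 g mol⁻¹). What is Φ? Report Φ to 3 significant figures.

Product: 0.318 mg / 242.2 g mol⁻¹ = 1.313e-6 mol.
Fraction absorbed: 1 − 10^(−1.59) = 0.9743.
Photons absorbed: 0.9743 × 3.98e-5 = 3.878e-5 mol.
Φ = 1.313e-6 mol / 3.878e-5 mol photons = 0.0339.

Φ = 0.0339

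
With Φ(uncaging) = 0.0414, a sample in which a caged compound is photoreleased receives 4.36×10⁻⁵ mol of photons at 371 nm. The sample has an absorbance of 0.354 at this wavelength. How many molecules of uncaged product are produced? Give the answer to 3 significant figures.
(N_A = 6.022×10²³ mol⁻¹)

Fraction absorbed: 1 − 10^(−0.354) = 0.5574.
Photons absorbed: 0.5574 × 4.36×10⁻⁵ = 2.430×10⁻⁵ mol.
Product: Φ × n_abs = 0.0414 × 2.430×10⁻⁵ = 1.006×10⁻⁶ mol.
As a count: 1.006×10⁻⁶ × 6.022×10²³ = 6.06×10¹⁷.

6.06×10¹⁷ molecules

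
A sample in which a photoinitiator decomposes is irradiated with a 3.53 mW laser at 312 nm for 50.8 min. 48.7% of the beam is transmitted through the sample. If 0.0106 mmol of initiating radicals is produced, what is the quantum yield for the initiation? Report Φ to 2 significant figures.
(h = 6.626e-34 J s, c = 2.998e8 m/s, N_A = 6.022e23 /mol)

Φ = 0.74

Product: 0.0106 mmol = 1.06e-5 mol.
Photon energy at 312 nm: hc/λ = (6.626e-34)(2.998e8)/(312e-9) = 6.367e-19 J.
Energy delivered: (3.53 mW)(3048 s) = 10.76 J.
Photons incident: 10.76 / 6.367e-19 = 1.690e19, i.e. 1.690e19/6.022e23 = 2.806e-5 mol.
Fraction absorbed: 1 − 48.7/100 = 0.5130.
Photons absorbed: 0.5130 × 2.806e-5 = 1.439e-5 mol.
Φ = 1.06e-5 mol / 1.439e-5 mol photons = 0.74.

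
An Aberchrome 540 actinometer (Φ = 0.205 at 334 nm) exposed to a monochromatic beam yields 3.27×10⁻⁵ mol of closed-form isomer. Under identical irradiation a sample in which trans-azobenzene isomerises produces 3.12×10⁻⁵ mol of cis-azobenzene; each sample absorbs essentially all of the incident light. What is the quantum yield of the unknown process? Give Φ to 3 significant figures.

Photons absorbed by the actinometer: 3.27×10⁻⁵ / 0.205 = 1.595×10⁻⁴ mol.
Φ(unknown) = 3.12×10⁻⁵ / 1.595×10⁻⁴ = 0.196.

Φ = 0.196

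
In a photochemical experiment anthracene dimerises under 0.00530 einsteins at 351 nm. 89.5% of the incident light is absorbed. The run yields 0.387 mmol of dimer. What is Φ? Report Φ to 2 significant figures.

Φ = 0.082

Product: 0.387 mmol = 3.87e-4 mol.
Photons absorbed: 0.895 × 0.00530 = 0.004744 mol.
Φ = 3.87e-4 mol / 0.004744 mol photons = 0.082.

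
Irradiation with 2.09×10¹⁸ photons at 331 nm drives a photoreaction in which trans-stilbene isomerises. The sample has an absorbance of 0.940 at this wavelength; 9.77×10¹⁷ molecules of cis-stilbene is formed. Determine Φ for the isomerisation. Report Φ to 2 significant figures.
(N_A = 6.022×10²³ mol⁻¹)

Φ = 0.53

Product: 9.77×10¹⁷ / 6.022×10²³ = 1.622×10⁻⁶ mol.
Moles of photons: 2.09×10¹⁸ / 6.022×10²³ = 3.471×10⁻⁶ mol.
Fraction absorbed: 1 − 10^(−0.940) = 0.8852.
Photons absorbed: 0.8852 × 3.471×10⁻⁶ = 3.073×10⁻⁶ mol.
Φ = 1.622×10⁻⁶ mol / 3.073×10⁻⁶ mol photons = 0.53.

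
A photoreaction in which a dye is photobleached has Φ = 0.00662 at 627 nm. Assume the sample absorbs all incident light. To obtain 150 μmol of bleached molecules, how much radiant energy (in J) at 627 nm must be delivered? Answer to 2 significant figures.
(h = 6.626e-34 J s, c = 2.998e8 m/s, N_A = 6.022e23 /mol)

Product: 150 μmol = 1.50e-4 mol.
Photons that must be absorbed: 1.50e-4 / 0.00662 = 0.02266 mol.
Photon energy: hc/λ = 3.168e-19 J; per mole, 1.908e5 J mol⁻¹.
Energy required: 0.02266 × 1.908e5 = 4300 J.

4300 J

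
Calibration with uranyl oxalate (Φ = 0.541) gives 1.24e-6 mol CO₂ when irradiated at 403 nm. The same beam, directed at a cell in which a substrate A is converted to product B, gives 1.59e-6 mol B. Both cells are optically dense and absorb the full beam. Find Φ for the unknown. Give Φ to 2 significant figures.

Φ = 0.69

Photons absorbed by the actinometer: 1.24e-6 / 0.541 = 2.292e-6 mol.
Φ(unknown) = 1.59e-6 / 2.292e-6 = 0.69.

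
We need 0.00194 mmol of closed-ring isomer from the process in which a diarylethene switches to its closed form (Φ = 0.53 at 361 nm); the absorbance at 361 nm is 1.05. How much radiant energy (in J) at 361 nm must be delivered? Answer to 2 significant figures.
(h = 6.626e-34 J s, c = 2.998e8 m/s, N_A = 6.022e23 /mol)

Product: 0.00194 mmol = 1.94e-6 mol.
Photons that must be absorbed: 1.94e-6 / 0.53 = 3.660e-6 mol.
Fraction absorbed: 1 − 10^(−1.05) = 0.9109.
Incident photons needed: 3.660e-6 / 0.9109 = 4.018e-6 mol.
Photon energy: hc/λ = 5.503e-19 J; per mole, 3.314e5 J mol⁻¹.
Energy required: 4.018e-6 × 3.314e5 = 1.3 J.

1.3 J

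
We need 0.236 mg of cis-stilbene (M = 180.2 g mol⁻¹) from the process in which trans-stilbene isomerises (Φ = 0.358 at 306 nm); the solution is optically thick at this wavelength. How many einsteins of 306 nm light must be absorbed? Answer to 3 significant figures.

3.66×10⁻⁶ einstein

Product: 0.236 mg / 180.2 g mol⁻¹ = 1.310×10⁻⁶ mol.
Photons that must be absorbed: 1.310×10⁻⁶ / 0.358 = 3.659×10⁻⁶ mol.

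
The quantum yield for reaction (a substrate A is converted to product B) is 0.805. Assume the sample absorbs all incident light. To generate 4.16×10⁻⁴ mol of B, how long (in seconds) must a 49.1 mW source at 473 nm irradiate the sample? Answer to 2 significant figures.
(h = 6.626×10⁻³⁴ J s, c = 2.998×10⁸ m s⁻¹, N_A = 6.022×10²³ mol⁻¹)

Photons that must be absorbed: 4.16×10⁻⁴ / 0.805 = 5.168×10⁻⁴ mol.
Photon energy: hc/λ = 4.200×10⁻¹⁹ J; per mole, 2.529×10⁵ J mol⁻¹.
Energy required: 5.168×10⁻⁴ × 2.529×10⁵ = 130.7 J.
Time: 130.7 J / 0.0491 W = 2700 s.

t ≈ 2700 s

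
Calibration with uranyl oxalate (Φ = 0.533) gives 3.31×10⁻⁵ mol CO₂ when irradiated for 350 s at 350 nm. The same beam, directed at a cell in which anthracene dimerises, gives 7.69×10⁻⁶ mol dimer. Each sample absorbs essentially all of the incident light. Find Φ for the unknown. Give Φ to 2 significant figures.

Φ = 0.12

Photons absorbed by the actinometer: 3.31×10⁻⁵ / 0.533 = 6.210×10⁻⁵ mol.
Φ(unknown) = 7.69×10⁻⁶ / 6.210×10⁻⁵ = 0.12.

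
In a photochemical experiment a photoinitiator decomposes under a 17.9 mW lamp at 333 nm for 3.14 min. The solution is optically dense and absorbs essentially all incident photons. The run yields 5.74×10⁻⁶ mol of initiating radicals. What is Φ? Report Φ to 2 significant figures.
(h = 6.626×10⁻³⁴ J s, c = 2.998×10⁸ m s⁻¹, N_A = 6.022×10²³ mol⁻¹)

Photon energy at 333 nm: hc/λ = (6.626×10⁻³⁴)(2.998×10⁸)/(333×10⁻⁹) = 5.965×10⁻¹⁹ J.
Energy delivered: (17.9 mW)(188.4 s) = 3.372 J.
Photons incident: 3.372 / 5.965×10⁻¹⁹ = 5.653×10¹⁸, i.e. 5.653×10¹⁸/6.022×10²³ = 9.387×10⁻⁶ mol.
Φ = 5.74×10⁻⁶ mol / 9.387×10⁻⁶ mol photons = 0.61.

Φ = 0.61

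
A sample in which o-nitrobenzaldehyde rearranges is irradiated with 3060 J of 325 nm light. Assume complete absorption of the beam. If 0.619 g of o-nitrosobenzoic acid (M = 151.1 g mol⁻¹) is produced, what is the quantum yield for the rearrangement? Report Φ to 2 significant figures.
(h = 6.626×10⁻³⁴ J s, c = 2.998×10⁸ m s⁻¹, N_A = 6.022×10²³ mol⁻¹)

Product: 0.619 g / 151.1 g mol⁻¹ = 0.004097 mol.
Photon energy at 325 nm: hc/λ = (6.626×10⁻³⁴)(2.998×10⁸)/(325×10⁻⁹) = 6.112×10⁻¹⁹ J.
Photons incident: 3060 / 6.112×10⁻¹⁹ = 5.007×10²¹, i.e. 5.007×10²¹/6.022×10²³ = 0.008315 mol.
Φ = 0.004097 mol / 0.008315 mol photons = 0.49.

Φ = 0.49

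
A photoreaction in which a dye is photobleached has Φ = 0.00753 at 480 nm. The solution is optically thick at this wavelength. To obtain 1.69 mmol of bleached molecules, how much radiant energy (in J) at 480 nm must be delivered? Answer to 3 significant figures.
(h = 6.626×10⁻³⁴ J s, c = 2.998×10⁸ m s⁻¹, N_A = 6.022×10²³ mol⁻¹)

Product: 1.69 mmol = 0.00169 mol.
Photons that must be absorbed: 0.00169 / 0.00753 = 0.2244 mol.
Photon energy: hc/λ = 4.138×10⁻¹⁹ J; per mole, 2.492×10⁵ J mol⁻¹.
Energy required: 0.2244 × 2.492×10⁵ = 5.59×10⁴ J.

5.59×10⁴ J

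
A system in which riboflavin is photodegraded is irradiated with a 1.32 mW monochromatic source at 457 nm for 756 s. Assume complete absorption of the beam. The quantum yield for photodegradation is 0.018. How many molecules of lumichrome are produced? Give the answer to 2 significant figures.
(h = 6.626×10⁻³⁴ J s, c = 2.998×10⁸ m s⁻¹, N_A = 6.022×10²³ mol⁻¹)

Photon energy at 457 nm: hc/λ = (6.626×10⁻³⁴)(2.998×10⁸)/(457×10⁻⁹) = 4.347×10⁻¹⁹ J.
Energy delivered: (1.32 mW)(756 s) = 0.9979 J.
Photons incident: 0.9979 / 4.347×10⁻¹⁹ = 2.296×10¹⁸, i.e. 2.296×10¹⁸/6.022×10²³ = 3.813×10⁻⁶ mol.
Product: Φ × n_abs = 0.018 × 3.813×10⁻⁶ = 6.863×10⁻⁸ mol.
As a count: 6.863×10⁻⁸ × 6.022×10²³ = 4.1×10¹⁶.

4.1×10¹⁶ molecules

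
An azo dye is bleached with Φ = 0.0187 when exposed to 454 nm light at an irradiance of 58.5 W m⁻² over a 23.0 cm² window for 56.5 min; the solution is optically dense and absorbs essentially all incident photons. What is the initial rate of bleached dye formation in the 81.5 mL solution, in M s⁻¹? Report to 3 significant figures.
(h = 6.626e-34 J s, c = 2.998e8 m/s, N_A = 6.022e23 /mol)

Photon energy at 454 nm: hc/λ = (6.626e-34)(2.998e8)/(454e-9) = 4.375e-19 J.
Energy delivered: (58.5 W m⁻²)(23.0e-4 m²)(3390 s) = 456.1 J.
Photons incident: 456.1 / 4.375e-19 = 1.043e21, i.e. 1.043e21/6.022e23 = 0.001732 mol.
Product formed: 0.0187 × 0.001732 = 3.239e-5 mol.
Rate: 3.239e-5 mol / (3390 s × 0.0815 L) = 1.17e-7 M s⁻¹.

1.17e-7 M s⁻¹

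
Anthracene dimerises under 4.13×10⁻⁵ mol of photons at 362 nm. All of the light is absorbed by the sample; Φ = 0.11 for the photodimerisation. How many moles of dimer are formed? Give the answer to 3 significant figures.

Product: Φ × n_abs = 0.11 × 4.13×10⁻⁵ = 4.543×10⁻⁶ mol.

4.54×10⁻⁶ mol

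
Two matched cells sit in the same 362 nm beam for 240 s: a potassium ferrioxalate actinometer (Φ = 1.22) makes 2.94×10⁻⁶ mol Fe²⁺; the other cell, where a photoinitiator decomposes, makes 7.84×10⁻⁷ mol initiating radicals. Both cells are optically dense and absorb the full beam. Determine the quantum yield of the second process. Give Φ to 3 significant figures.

Φ = 0.325

Photons absorbed by the actinometer: 2.94×10⁻⁶ / 1.22 = 2.410×10⁻⁶ mol.
Φ(unknown) = 7.84×10⁻⁷ / 2.410×10⁻⁶ = 0.325.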